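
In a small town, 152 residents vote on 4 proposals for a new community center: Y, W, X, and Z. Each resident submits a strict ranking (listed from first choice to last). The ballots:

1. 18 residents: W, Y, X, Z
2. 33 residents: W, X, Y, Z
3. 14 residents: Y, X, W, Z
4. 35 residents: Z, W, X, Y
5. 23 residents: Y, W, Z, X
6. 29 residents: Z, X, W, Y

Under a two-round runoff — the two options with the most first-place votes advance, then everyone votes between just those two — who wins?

W

Round 1 first-place votes: Y 37, W 51, X 0, Z 64.
Z and W advance.
Runoff: Z is preferred to W by 64 voters; W by 88.
W wins the runoff.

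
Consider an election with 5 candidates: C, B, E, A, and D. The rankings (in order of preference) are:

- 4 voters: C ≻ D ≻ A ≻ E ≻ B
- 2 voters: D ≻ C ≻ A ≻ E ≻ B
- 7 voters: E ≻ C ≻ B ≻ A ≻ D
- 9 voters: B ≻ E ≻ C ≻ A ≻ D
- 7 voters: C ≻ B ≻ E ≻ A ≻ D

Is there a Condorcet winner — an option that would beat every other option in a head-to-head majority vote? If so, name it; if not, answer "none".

Checking pairwise contests:
E beats C 16–13.
C beats B 20–9.
B beats E 16–13.
C beats A 29–0.
C beats D 27–2.
Every option loses at least one head-to-head, so there is no Condorcet winner.

none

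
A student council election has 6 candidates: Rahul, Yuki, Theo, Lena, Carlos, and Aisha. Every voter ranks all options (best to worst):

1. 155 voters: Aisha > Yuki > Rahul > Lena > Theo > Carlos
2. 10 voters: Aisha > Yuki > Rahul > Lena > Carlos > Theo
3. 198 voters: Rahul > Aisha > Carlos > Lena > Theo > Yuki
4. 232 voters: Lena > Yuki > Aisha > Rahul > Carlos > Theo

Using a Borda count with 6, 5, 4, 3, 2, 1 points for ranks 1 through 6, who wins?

Rahul: 155·4 + 10·4 + 198·6 + 232·3 = 2544
Yuki: 155·5 + 10·5 + 198·1 + 232·5 = 2183
Theo: 155·2 + 10·1 + 198·2 + 232·1 = 948
Lena: 155·3 + 10·3 + 198·3 + 232·6 = 2481
Carlos: 155·1 + 10·2 + 198·4 + 232·2 = 1431
Aisha: 155·6 + 10·6 + 198·5 + 232·4 = 2908
Aisha has the highest Borda score (2908).

Aisha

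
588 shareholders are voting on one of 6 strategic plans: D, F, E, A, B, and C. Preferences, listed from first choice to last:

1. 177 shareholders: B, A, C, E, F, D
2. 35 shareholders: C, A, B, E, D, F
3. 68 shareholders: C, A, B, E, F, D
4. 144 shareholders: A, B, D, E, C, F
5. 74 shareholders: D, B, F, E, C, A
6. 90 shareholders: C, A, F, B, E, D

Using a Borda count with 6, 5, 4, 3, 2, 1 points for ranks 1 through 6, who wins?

B

D: 177·1 + 35·2 + 68·1 + 144·4 + 74·6 + 90·1 = 1425
F: 177·2 + 35·1 + 68·2 + 144·1 + 74·4 + 90·4 = 1325
E: 177·3 + 35·3 + 68·3 + 144·3 + 74·3 + 90·2 = 1674
A: 177·5 + 35·5 + 68·5 + 144·6 + 74·1 + 90·5 = 2788
B: 177·6 + 35·4 + 68·4 + 144·5 + 74·5 + 90·3 = 2834
C: 177·4 + 35·6 + 68·6 + 144·2 + 74·2 + 90·6 = 2302
B has the highest Borda score (2834).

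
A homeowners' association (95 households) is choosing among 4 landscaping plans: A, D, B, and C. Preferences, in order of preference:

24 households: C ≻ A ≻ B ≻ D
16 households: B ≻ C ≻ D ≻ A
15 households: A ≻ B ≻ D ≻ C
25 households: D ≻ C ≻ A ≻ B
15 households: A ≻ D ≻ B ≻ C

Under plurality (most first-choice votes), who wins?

A

First-place votes: A 30, D 25, B 16, C 24.
A has the most first-place votes.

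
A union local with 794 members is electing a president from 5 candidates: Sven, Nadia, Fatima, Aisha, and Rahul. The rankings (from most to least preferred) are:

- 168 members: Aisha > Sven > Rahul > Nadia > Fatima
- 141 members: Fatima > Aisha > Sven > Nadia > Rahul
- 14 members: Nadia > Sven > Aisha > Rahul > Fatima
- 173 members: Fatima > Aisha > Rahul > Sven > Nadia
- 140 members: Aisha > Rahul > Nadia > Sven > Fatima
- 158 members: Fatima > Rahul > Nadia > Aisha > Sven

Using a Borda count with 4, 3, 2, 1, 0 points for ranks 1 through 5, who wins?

Sven: 168·3 + 141·2 + 14·3 + 173·1 + 140·1 + 158·0 = 1141
Nadia: 168·1 + 141·1 + 14·4 + 173·0 + 140·2 + 158·2 = 961
Fatima: 168·0 + 141·4 + 14·0 + 173·4 + 140·0 + 158·4 = 1888
Aisha: 168·4 + 141·3 + 14·2 + 173·3 + 140·4 + 158·1 = 2360
Rahul: 168·2 + 141·0 + 14·1 + 173·2 + 140·3 + 158·3 = 1590
Aisha has the highest Borda score (2360).

Aisha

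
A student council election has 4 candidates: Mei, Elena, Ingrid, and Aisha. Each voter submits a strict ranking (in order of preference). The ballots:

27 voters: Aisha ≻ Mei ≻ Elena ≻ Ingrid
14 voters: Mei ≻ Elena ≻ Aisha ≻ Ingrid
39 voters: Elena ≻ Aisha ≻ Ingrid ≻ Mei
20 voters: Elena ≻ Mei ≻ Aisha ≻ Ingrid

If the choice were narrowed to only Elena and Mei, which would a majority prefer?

Elena

Voters preferring Elena to Mei: 59; preferring Mei to Elena: 41.
Elena wins the head-to-head.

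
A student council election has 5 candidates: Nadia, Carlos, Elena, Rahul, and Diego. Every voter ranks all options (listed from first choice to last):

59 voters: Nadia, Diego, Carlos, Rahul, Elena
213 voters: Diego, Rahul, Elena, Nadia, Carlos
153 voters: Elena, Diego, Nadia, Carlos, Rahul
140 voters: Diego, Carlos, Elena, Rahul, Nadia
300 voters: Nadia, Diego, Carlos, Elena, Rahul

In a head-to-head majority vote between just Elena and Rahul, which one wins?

Voters preferring Elena to Rahul: 593; preferring Rahul to Elena: 272.
Elena wins the head-to-head.

Elena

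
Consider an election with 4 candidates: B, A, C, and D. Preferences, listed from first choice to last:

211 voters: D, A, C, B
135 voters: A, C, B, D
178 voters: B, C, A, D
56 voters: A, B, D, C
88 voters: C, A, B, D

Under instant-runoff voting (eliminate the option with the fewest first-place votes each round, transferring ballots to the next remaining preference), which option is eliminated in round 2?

B

Round 1: B 178, A 191, C 88, D 211. Eliminate C.
Round 2: B 178, A 279, D 211. Eliminate B.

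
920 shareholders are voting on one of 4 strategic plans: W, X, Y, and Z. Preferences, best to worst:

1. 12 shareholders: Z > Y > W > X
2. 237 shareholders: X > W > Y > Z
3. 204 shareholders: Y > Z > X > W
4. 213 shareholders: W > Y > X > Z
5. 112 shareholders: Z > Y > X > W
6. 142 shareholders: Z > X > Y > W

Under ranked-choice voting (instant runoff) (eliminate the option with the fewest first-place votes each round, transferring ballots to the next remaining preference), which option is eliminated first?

Round 1: W 213, X 237, Y 204, Z 266. Eliminate Y.

Y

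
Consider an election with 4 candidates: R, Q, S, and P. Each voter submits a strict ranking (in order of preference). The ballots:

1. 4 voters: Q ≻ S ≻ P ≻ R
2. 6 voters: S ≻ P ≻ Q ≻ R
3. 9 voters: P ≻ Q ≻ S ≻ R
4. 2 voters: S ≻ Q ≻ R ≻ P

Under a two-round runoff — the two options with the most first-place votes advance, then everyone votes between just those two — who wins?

Round 1 first-place votes: R 0, Q 4, S 8, P 9.
P and S advance.
Runoff: P is preferred to S by 9 voters; S by 12.
S wins the runoff.

S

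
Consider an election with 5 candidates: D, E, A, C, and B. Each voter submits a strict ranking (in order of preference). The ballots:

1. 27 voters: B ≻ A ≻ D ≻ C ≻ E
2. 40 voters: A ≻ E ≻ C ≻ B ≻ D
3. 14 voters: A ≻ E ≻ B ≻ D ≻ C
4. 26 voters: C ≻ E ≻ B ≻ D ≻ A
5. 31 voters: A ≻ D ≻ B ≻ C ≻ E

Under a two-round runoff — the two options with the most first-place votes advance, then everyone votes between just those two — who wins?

Round 1 first-place votes: D 0, E 0, A 85, C 26, B 27.
A and B advance.
Runoff: A is preferred to B by 85 voters; B by 53.
A wins the runoff.

A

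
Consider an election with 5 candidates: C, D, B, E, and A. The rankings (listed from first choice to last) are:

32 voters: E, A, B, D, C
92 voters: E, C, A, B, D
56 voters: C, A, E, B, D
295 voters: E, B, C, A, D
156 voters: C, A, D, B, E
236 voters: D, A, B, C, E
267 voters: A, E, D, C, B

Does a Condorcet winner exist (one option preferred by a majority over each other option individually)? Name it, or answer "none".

none

Checking pairwise contests:
E beats C 686–448.
C beats D 599–535.
C beats B 571–563.
A beats E 715–419.
C beats A 599–535.
Every option loses at least one head-to-head, so there is no Condorcet winner.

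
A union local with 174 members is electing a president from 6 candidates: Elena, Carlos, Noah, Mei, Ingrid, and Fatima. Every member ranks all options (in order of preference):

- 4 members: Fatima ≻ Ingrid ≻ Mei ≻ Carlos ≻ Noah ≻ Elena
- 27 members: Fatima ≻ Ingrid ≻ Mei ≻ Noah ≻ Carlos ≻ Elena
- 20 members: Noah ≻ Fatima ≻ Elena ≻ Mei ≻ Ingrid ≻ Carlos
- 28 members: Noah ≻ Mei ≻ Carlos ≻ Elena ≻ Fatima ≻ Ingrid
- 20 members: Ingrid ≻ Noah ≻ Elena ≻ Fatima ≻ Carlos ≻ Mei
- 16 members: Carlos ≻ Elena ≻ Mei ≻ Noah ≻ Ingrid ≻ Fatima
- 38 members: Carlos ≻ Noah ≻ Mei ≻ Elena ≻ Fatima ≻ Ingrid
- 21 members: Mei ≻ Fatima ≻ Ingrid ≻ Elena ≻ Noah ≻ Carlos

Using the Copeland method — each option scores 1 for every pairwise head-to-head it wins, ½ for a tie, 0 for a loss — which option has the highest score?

Noah

Elena: beats Ingrid and Fatima; loses to Carlos, Noah, and Mei → score 2.
Carlos: beats Elena; loses to Noah, Mei, Ingrid, and Fatima → score 1.
Noah: beats Elena, Carlos, Mei, Ingrid, and Fatima → score 5.
Mei: beats Elena, Carlos, Ingrid, and Fatima; loses to Noah → score 4.
Ingrid: beats Carlos; loses to Elena, Noah, Mei, and Fatima → score 1.
Fatima: beats Carlos and Ingrid; loses to Elena, Noah, and Mei → score 2.
Noah has the best pairwise record.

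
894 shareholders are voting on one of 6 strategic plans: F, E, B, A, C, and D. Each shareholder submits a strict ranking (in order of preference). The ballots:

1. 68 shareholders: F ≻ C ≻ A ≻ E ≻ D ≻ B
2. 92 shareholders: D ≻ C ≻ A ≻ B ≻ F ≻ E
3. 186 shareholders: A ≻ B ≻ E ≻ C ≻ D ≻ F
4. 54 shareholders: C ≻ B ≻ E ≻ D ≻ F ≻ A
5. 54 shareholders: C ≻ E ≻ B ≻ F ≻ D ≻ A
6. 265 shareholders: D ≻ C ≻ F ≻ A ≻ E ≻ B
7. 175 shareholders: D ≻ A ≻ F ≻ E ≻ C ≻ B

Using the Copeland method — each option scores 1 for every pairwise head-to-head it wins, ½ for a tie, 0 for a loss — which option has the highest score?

F: beats E and B; loses to A, C, and D → score 2.
E: beats B; loses to F, A, C, and D → score 1.
B: loses to F, E, A, C, and D → score 0.
A: beats F, E, and B; loses to C and D → score 3.
C: beats F, E, B, and A; loses to D → score 4.
D: beats F, E, B, A, and C → score 5.
D has the best pairwise record.

D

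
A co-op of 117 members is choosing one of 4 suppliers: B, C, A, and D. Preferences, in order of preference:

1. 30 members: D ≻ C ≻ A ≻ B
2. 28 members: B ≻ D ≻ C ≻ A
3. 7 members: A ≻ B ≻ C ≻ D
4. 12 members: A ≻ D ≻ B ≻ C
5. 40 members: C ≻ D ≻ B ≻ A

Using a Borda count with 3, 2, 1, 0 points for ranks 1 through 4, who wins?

D

B: 30·0 + 28·3 + 7·2 + 12·1 + 40·1 = 150
C: 30·2 + 28·1 + 7·1 + 12·0 + 40·3 = 215
A: 30·1 + 28·0 + 7·3 + 12·3 + 40·0 = 87
D: 30·3 + 28·2 + 7·0 + 12·2 + 40·2 = 250
D has the highest Borda score (250).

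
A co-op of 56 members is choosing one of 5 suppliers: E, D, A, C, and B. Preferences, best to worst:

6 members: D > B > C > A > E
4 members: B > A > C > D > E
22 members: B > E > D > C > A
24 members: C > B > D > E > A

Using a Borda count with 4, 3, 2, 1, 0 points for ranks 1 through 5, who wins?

E: 6·0 + 4·0 + 22·3 + 24·1 = 90
D: 6·4 + 4·1 + 22·2 + 24·2 = 120
A: 6·1 + 4·3 + 22·0 + 24·0 = 18
C: 6·2 + 4·2 + 22·1 + 24·4 = 138
B: 6·3 + 4·4 + 22·4 + 24·3 = 194
B has the highest Borda score (194).

B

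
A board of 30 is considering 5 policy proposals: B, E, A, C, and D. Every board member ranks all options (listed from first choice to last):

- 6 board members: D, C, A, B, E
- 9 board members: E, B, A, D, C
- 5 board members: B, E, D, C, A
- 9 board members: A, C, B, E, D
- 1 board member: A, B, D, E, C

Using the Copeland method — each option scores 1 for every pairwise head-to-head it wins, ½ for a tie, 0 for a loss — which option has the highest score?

B: beats E and D; ties C; loses to A → score 2.5.
E: beats D; ties C; loses to B and A → score 1.5.
A: beats B, E, C, and D → score 4.
C: ties B and E; loses to A and D → score 1.
D: beats C; loses to B, E, and A → score 1.
A has the best pairwise record.

A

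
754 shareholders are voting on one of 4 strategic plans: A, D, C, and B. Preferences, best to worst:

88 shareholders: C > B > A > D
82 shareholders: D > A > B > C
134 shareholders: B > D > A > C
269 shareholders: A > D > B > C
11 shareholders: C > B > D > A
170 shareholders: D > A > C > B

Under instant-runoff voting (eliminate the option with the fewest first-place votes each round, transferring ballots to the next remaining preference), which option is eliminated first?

C

Round 1: A 269, D 252, C 99, B 134. Eliminate C.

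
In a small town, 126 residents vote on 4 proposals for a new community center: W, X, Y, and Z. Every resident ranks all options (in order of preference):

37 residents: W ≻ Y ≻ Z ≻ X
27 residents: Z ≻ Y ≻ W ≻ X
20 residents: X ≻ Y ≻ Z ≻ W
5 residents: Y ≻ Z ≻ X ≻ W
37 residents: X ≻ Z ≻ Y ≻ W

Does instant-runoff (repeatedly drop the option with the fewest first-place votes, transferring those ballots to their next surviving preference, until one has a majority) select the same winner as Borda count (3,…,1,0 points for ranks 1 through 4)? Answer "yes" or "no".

Instant-runoff — R1 W 37, X 57, Y 5, Z 27 (Y out); R2 W 37, X 57, Z 32 (Z out); R3 W 64, X 62 (W winner). Winner: W.
Borda — scores: W 138, X 176, Y 220, Z 222. Winner: Z.
The two methods disagree.

no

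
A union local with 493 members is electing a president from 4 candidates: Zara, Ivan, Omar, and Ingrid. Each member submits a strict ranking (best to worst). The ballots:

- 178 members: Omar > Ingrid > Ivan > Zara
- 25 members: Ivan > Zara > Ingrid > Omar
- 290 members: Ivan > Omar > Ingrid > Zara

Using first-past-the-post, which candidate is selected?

First-place votes: Zara 0, Ivan 315, Omar 178, Ingrid 0.
Ivan has the most first-place votes.

Ivan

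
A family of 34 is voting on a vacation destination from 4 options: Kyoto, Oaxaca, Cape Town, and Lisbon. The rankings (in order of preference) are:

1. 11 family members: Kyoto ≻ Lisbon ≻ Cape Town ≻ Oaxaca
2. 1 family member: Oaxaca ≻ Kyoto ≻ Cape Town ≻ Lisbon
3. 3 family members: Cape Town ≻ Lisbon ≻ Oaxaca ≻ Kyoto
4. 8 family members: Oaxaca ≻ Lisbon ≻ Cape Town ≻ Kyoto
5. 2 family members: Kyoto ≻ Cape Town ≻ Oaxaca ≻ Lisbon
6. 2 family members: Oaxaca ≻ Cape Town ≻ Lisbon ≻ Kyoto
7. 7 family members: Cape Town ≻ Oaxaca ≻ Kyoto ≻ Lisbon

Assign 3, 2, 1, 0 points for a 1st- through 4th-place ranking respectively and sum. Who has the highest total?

Cape Town

Kyoto: 11·3 + 1·2 + 3·0 + 8·0 + 2·3 + 2·0 + 7·1 = 48
Oaxaca: 11·0 + 1·3 + 3·1 + 8·3 + 2·1 + 2·3 + 7·2 = 52
Cape Town: 11·1 + 1·1 + 3·3 + 8·1 + 2·2 + 2·2 + 7·3 = 58
Lisbon: 11·2 + 1·0 + 3·2 + 8·2 + 2·0 + 2·1 + 7·0 = 46
Cape Town has the highest Borda score (58).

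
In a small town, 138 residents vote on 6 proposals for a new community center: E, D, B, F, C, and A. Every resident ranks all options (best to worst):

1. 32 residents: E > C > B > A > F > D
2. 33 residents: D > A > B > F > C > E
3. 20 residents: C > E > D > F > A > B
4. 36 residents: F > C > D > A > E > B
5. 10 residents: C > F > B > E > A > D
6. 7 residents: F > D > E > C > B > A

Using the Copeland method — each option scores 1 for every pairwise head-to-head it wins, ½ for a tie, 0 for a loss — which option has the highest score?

E: beats B; ties A; loses to D, F, and C → score 1.5.
D: beats E, B, and A; loses to F and C → score 3.
B: loses to E, D, F, C, and A → score 0.
F: beats E, D, B, C, and A → score 5.
C: beats E, D, B, and A; loses to F → score 4.
A: beats B; ties E; loses to D, F, and C → score 1.5.
F has the best pairwise record.

F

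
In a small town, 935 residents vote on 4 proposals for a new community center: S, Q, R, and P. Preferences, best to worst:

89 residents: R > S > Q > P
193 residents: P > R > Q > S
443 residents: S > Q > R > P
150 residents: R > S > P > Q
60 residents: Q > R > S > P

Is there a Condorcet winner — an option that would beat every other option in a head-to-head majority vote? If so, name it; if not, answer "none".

none

Checking pairwise contests:
R beats S 492–443.
S beats Q 682–253.
Q beats R 503–432.
S beats P 742–193.
Every option loses at least one head-to-head, so there is no Condorcet winner.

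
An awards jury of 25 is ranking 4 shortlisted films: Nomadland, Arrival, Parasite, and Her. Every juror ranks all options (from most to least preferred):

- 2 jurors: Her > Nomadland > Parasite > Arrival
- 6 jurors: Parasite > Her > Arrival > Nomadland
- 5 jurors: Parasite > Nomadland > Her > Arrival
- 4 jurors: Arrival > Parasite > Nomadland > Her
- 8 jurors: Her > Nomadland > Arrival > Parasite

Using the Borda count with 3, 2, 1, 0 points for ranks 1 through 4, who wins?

Nomadland: 2·2 + 6·0 + 5·2 + 4·1 + 8·2 = 34
Arrival: 2·0 + 6·1 + 5·0 + 4·3 + 8·1 = 26
Parasite: 2·1 + 6·3 + 5·3 + 4·2 + 8·0 = 43
Her: 2·3 + 6·2 + 5·1 + 4·0 + 8·3 = 47
Her has the highest Borda score (47).

Her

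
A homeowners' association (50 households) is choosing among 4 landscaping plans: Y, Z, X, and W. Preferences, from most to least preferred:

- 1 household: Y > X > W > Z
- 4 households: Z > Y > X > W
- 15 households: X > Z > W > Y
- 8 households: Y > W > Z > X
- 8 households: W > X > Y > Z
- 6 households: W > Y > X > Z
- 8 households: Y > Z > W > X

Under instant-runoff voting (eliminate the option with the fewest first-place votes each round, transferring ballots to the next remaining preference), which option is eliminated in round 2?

W

Round 1: Y 17, Z 4, X 15, W 14. Eliminate Z.
Round 2: Y 21, X 15, W 14. Eliminate W.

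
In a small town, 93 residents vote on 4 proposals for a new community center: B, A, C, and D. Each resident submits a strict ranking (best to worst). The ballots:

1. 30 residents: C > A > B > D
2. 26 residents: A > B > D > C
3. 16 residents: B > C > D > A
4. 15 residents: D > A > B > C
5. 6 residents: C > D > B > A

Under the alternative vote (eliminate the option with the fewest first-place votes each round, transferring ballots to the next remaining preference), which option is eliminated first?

Round 1: B 16, A 26, C 36, D 15. Eliminate D.

D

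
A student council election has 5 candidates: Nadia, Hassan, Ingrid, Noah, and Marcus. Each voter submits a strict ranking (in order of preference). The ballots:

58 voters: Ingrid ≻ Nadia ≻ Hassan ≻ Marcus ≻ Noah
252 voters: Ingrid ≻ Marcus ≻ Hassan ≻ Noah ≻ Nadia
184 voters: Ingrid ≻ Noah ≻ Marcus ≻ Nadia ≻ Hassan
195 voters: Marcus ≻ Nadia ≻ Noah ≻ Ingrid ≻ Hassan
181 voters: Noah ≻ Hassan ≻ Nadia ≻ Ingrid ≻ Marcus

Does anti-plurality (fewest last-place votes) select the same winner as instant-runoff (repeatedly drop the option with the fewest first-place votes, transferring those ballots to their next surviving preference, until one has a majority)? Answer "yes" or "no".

yes

Anti-plurality — last-place votes: Nadia 252, Hassan 379, Ingrid 0, Noah 58, Marcus 181. Winner: Ingrid.
Instant-runoff — R1 Nadia 0, Hassan 0, Ingrid 494, Noah 181, Marcus 195 (Ingrid winner). Winner: Ingrid.
The two methods agree.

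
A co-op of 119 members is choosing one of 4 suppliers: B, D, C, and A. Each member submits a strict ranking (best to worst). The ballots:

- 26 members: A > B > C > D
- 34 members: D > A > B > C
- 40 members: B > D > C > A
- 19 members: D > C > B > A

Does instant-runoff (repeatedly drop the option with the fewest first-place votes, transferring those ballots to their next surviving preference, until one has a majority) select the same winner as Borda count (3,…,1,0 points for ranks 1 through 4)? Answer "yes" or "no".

no

Instant-runoff — R1 B 40, D 53, C 0, A 26 (C out); R2 B 40, D 53, A 26 (A out); R3 B 66, D 53 (B winner). Winner: B.
Borda — scores: B 225, D 239, C 104, A 146. Winner: D.
The two methods disagree.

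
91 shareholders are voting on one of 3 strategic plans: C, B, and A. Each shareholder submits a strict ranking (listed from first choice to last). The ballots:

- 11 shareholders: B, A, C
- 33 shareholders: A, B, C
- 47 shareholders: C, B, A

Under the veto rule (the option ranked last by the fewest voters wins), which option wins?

Last-place votes: C 44, B 0, A 47.
B is ranked last by the fewest voters, so B wins.

B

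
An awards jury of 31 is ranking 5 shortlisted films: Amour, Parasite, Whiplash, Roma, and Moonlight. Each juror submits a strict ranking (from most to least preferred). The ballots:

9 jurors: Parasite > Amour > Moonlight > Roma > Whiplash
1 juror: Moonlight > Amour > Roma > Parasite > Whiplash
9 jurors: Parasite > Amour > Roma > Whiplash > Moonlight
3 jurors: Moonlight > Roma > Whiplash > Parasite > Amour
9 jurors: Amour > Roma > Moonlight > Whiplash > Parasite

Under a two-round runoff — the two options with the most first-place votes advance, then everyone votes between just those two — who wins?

Round 1 first-place votes: Amour 9, Parasite 18, Whiplash 0, Roma 0, Moonlight 4.
Parasite and Amour advance.
Runoff: Parasite is preferred to Amour by 21 voters; Amour by 10.
Parasite wins the runoff.

Parasite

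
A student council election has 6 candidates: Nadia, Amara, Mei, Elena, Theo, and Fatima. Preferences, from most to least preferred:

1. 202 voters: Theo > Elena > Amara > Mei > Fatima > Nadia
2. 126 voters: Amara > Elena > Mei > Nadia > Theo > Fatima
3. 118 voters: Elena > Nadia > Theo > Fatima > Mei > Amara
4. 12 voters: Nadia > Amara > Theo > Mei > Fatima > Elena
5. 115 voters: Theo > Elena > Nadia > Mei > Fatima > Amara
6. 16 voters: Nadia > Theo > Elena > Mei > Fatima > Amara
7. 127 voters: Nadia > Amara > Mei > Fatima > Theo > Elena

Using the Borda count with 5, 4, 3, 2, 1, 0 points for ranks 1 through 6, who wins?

Elena

Nadia: 202·0 + 126·2 + 118·4 + 12·5 + 115·3 + 16·5 + 127·5 = 1844
Amara: 202·3 + 126·5 + 118·0 + 12·4 + 115·0 + 16·0 + 127·4 = 1792
Mei: 202·2 + 126·3 + 118·1 + 12·2 + 115·2 + 16·2 + 127·3 = 1567
Elena: 202·4 + 126·4 + 118·5 + 12·0 + 115·4 + 16·3 + 127·0 = 2410
Theo: 202·5 + 126·1 + 118·3 + 12·3 + 115·5 + 16·4 + 127·1 = 2292
Fatima: 202·1 + 126·0 + 118·2 + 12·1 + 115·1 + 16·1 + 127·2 = 835
Elena has the highest Borda score (2410).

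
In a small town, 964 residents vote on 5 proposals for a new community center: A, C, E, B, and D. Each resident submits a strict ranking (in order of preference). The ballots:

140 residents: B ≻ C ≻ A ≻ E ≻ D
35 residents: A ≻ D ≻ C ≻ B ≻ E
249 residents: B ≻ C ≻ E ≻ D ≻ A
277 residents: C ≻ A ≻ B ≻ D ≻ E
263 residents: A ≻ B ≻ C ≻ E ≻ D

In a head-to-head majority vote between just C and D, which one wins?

Voters preferring C to D: 929; preferring D to C: 35.
C wins the head-to-head.

C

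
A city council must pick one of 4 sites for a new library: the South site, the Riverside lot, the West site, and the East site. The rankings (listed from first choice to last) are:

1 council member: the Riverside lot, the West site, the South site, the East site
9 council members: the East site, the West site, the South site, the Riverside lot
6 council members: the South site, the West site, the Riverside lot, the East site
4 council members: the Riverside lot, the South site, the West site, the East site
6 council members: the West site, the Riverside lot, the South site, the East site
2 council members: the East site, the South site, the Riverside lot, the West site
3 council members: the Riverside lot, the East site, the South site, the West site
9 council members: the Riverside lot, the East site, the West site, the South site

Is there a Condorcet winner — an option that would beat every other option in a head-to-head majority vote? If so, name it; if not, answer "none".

none

Checking pairwise contests:
the Riverside lot beats the South site 23–17.
the West site beats the Riverside lot 21–19.
the East site beats the West site 23–17.
the Riverside lot beats the East site 29–11.
Every option loses at least one head-to-head, so there is no Condorcet winner.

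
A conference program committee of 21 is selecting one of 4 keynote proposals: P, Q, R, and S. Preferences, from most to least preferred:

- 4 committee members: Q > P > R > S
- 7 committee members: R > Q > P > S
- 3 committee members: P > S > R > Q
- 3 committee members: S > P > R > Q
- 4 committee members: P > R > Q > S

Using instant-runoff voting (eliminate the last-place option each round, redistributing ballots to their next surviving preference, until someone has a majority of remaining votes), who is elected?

P

Round 1: P 7, Q 4, R 7, S 3. Eliminate S.
Round 2: P 10, Q 4, R 7. Eliminate Q.
Round 3: P 14, R 7. P has a majority.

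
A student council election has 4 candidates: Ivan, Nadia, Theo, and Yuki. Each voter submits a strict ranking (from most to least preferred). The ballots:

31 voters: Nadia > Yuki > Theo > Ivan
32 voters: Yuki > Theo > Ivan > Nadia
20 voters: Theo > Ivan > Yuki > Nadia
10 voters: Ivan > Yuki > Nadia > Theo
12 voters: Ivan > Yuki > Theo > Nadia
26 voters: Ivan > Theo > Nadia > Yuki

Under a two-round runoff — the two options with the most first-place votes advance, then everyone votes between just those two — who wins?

Round 1 first-place votes: Ivan 48, Nadia 31, Theo 20, Yuki 32.
Ivan and Yuki advance.
Runoff: Ivan is preferred to Yuki by 68 voters; Yuki by 63.
Ivan wins the runoff.

Ivan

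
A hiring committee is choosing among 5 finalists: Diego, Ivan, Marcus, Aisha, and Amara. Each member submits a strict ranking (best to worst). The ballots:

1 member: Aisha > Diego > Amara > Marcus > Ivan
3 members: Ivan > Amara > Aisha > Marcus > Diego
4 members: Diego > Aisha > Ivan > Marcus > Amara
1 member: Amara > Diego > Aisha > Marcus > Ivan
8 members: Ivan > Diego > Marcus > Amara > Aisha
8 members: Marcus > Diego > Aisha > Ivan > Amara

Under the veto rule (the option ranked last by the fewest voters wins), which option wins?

Last-place votes: Diego 3, Ivan 2, Marcus 0, Aisha 8, Amara 12.
Marcus is ranked last by the fewest voters, so Marcus wins.

Marcus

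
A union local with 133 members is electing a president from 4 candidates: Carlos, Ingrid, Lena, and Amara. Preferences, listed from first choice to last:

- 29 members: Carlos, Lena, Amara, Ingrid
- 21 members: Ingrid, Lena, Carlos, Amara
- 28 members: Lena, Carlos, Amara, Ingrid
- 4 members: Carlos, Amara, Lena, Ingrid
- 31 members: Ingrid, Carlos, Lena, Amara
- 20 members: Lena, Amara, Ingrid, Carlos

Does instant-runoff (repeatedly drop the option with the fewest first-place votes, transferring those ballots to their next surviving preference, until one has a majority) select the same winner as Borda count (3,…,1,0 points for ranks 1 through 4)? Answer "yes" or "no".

Instant-runoff — R1 Carlos 33, Ingrid 52, Lena 48, Amara 0 (Amara out); R2 Carlos 33, Ingrid 52, Lena 48 (Carlos out); R3 Ingrid 52, Lena 81 (Lena winner). Winner: Lena.
Borda — scores: Carlos 238, Ingrid 176, Lena 279, Amara 105. Winner: Lena.
The two methods agree.

yes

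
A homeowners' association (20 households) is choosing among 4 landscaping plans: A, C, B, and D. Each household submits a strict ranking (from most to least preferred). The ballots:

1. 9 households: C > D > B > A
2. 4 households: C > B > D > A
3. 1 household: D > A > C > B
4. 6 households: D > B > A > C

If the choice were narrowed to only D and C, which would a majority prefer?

C

Voters preferring D to C: 7; preferring C to D: 13.
C wins the head-to-head.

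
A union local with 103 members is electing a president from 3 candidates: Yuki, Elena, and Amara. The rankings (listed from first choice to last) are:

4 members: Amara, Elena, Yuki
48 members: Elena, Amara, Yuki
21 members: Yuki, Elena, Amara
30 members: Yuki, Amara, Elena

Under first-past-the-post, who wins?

Yuki

First-place votes: Yuki 51, Elena 48, Amara 4.
Yuki has the most first-place votes.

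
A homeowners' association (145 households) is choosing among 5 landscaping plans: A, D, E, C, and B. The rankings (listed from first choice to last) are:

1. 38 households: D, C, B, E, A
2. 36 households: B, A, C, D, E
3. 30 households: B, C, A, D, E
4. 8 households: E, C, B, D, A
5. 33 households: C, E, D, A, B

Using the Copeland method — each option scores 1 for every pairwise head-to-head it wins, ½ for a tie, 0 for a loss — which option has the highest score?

C

A: loses to D, E, C, and B → score 0.
D: beats A and E; loses to C and B → score 2.
E: beats A; loses to D, C, and B → score 1.
C: beats A, D, E, and B → score 4.
B: beats A, D, and E; loses to C → score 3.
C has the best pairwise record.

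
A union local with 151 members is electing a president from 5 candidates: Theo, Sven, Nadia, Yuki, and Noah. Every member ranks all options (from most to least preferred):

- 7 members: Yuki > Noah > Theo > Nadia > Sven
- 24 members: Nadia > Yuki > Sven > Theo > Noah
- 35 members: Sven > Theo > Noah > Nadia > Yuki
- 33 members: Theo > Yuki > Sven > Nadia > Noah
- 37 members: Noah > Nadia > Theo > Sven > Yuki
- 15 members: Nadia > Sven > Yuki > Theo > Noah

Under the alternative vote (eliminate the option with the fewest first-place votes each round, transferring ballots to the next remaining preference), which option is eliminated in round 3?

Round 1: Theo 33, Sven 35, Nadia 39, Yuki 7, Noah 37. Eliminate Yuki.
Round 2: Theo 33, Sven 35, Nadia 39, Noah 44. Eliminate Theo.
Round 3: Sven 68, Nadia 39, Noah 44. Eliminate Nadia.

Nadia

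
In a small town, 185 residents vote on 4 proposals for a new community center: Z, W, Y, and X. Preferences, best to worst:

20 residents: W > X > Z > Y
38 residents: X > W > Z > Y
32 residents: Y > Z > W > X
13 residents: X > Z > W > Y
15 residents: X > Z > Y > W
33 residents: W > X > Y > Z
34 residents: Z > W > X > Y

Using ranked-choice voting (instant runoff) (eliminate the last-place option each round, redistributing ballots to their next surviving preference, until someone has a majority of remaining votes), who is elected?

Round 1: Z 34, W 53, Y 32, X 66. Eliminate Y.
Round 2: Z 66, W 53, X 66. Eliminate W.
Round 3: Z 66, X 119. X has a majority.

X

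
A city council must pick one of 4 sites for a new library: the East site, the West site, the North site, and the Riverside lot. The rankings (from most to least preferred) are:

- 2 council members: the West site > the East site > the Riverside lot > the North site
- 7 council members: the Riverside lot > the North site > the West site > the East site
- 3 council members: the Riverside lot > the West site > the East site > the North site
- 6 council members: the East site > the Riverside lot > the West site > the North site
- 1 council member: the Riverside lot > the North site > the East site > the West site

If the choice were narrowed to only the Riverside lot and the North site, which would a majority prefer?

Voters preferring the Riverside lot to the North site: 19; preferring the North site to the Riverside lot: 0.
the Riverside lot wins the head-to-head.

the Riverside lot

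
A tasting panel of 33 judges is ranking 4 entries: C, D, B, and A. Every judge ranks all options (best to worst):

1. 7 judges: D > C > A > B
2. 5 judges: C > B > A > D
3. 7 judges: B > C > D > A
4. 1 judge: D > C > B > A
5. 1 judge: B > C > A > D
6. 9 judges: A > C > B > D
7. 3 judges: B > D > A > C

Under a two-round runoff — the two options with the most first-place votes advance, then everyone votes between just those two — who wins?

B

Round 1 first-place votes: C 5, D 8, B 11, A 9.
B and A advance.
Runoff: B is preferred to A by 17 voters; A by 16.
B wins the runoff.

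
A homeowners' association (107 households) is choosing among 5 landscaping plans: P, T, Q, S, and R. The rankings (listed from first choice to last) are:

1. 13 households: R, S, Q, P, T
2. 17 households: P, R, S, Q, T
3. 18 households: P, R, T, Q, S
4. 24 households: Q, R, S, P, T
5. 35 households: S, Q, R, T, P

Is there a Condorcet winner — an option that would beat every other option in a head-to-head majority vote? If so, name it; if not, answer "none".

Checking pairwise contests:
Q beats P 72–35.
P beats T 72–35.
S beats Q 65–42.
R beats S 72–35.
Q beats R 59–48.
Every option loses at least one head-to-head, so there is no Condorcet winner.

none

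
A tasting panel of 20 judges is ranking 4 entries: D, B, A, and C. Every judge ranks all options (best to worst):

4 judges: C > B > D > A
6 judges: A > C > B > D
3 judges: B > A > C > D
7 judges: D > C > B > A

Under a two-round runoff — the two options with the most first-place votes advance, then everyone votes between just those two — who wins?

Round 1 first-place votes: D 7, B 3, A 6, C 4.
D and A advance.
Runoff: D is preferred to A by 11 voters; A by 9.
D wins the runoff.

D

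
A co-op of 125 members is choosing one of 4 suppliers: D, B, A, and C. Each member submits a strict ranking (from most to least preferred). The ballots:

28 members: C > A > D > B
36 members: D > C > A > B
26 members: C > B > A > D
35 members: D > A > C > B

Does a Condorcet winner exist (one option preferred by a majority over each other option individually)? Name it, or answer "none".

D

D vs B: 99–26 for D.
D vs A: 71–54 for D.
D vs C: 71–54 for D.
D beats every other option head-to-head.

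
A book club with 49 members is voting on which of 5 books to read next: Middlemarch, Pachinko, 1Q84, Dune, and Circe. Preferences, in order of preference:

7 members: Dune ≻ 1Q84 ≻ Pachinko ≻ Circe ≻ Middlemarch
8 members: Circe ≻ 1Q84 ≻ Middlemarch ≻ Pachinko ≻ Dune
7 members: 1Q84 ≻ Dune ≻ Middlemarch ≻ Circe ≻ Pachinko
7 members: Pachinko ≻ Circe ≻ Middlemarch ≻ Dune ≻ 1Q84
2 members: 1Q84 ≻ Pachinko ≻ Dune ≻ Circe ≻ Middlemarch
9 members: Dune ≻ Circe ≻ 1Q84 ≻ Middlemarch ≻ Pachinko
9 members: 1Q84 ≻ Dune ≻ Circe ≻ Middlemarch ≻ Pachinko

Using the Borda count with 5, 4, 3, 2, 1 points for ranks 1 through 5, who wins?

1Q84

Middlemarch: 7·1 + 8·3 + 7·3 + 7·3 + 2·1 + 9·2 + 9·2 = 111
Pachinko: 7·3 + 8·2 + 7·1 + 7·5 + 2·4 + 9·1 + 9·1 = 105
1Q84: 7·4 + 8·4 + 7·5 + 7·1 + 2·5 + 9·3 + 9·5 = 184
Dune: 7·5 + 8·1 + 7·4 + 7·2 + 2·3 + 9·5 + 9·4 = 172
Circe: 7·2 + 8·5 + 7·2 + 7·4 + 2·2 + 9·4 + 9·3 = 163
1Q84 has the highest Borda score (184).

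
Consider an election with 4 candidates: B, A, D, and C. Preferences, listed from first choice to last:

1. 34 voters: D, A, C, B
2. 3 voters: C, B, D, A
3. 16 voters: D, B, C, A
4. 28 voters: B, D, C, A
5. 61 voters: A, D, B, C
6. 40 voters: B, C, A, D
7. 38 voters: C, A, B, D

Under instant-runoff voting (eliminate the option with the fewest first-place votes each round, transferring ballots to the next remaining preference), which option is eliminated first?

Round 1: B 68, A 61, D 50, C 41. Eliminate C.

C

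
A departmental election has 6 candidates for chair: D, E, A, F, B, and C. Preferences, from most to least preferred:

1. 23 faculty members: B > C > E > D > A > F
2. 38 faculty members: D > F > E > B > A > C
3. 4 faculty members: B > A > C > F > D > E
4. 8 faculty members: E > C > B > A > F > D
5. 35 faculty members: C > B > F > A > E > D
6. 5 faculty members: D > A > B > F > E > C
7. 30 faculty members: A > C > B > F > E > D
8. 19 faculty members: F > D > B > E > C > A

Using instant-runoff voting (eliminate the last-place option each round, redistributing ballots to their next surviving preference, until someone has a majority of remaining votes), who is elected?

Round 1: D 43, E 8, A 30, F 19, B 27, C 35. Eliminate E.
Round 2: D 43, A 30, F 19, B 27, C 43. Eliminate F.
Round 3: D 62, A 30, B 27, C 43. Eliminate B.
Round 4: D 62, A 34, C 66. Eliminate A.
Round 5: D 62, C 100. C has a majority.

C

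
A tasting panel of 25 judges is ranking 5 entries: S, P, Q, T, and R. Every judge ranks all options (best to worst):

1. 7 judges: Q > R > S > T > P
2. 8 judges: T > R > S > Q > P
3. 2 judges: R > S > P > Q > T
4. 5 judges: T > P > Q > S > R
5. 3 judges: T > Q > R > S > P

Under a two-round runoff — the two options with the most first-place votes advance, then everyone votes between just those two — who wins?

Round 1 first-place votes: S 0, P 0, Q 7, T 16, R 2.
T and Q advance.
Runoff: T is preferred to Q by 16 voters; Q by 9.
T wins the runoff.

T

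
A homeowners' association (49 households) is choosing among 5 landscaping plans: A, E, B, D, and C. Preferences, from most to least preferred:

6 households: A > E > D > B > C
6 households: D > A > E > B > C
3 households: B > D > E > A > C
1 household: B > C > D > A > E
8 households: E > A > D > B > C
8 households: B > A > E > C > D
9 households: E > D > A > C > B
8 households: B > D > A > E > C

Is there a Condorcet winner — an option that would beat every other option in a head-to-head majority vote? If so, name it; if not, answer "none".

none

Checking pairwise contests:
D beats A 27–22.
A beats E 29–20.
A beats B 29–20.
E beats D 31–18.
A beats C 48–1.
Every option loses at least one head-to-head, so there is no Condorcet winner.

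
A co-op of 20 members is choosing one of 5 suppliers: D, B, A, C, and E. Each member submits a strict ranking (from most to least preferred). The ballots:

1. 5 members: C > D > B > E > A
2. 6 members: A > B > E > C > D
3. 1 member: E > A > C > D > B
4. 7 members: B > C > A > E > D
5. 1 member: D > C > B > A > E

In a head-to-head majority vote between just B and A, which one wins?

B

Voters preferring B to A: 13; preferring A to B: 7.
B wins the head-to-head.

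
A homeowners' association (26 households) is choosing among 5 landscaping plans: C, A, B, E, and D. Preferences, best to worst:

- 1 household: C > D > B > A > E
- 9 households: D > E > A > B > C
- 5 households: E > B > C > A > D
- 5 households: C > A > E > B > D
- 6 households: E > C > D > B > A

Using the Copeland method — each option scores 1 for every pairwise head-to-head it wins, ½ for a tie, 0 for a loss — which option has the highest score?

C: beats A and D; loses to B and E → score 2.
A: beats B; loses to C, E, and D → score 1.
B: beats C; loses to A, E, and D → score 1.
E: beats C, A, B, and D → score 4.
D: beats A and B; loses to C and E → score 2.
E has the best pairwise record.

E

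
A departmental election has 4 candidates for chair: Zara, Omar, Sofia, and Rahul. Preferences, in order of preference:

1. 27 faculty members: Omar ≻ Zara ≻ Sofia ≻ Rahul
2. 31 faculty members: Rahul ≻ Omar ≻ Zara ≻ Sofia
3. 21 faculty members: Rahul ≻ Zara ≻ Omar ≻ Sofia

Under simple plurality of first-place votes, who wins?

Rahul

First-place votes: Zara 0, Omar 27, Sofia 0, Rahul 52.
Rahul has the most first-place votes.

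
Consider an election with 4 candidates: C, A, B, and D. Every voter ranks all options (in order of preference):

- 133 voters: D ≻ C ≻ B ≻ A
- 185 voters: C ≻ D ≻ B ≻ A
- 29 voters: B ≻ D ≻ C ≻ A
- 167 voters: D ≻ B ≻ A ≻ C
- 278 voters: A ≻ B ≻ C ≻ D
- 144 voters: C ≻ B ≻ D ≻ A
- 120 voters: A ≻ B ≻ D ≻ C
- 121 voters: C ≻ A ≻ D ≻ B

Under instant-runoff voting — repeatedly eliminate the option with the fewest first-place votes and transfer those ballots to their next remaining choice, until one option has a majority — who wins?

C

Round 1: C 450, A 398, B 29, D 300. Eliminate B.
Round 2: C 450, A 398, D 329. Eliminate D.
Round 3: C 612, A 565. C has a majority.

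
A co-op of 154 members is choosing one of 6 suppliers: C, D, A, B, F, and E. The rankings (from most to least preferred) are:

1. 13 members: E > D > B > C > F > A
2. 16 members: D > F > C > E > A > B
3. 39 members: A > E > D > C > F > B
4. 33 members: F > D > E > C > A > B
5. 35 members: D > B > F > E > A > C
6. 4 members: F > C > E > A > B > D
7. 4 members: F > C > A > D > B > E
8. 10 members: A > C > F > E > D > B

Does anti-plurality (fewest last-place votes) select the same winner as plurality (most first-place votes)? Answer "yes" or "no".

no

Anti-plurality — last-place votes: C 35, D 4, A 13, B 98, F 0, E 4. Winner: F.
Plurality — first-place votes: C 0, D 51, A 49, B 0, F 41, E 13. Winner: D.
The two methods disagree.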